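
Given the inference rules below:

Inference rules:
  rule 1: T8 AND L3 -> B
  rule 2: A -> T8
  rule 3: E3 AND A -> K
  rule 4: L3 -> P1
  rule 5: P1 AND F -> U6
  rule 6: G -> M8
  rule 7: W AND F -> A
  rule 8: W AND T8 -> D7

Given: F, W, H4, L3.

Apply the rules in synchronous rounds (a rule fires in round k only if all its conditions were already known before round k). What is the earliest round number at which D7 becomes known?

3

Round 1 fires rule 4, rule 7, giving P1, A.
Round 2 fires rule 2, rule 5, giving T8, U6.
Round 3 fires rule 1, rule 8, giving B, D7.
D7 first appears in round 3.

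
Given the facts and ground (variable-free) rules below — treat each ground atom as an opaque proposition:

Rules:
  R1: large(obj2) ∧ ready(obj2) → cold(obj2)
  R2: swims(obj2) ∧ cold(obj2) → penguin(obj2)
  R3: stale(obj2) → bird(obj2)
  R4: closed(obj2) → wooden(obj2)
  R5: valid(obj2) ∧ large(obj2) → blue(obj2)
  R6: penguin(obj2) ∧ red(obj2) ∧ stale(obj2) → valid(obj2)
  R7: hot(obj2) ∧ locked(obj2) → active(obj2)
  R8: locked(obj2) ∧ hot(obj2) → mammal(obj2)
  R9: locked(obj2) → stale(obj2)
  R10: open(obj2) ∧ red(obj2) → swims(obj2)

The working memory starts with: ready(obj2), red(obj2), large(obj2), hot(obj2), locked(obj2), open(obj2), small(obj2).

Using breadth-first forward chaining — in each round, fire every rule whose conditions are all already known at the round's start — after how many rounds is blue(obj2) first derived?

4

[1] R1 [large(obj2) ∧ ready(obj2) → cold(obj2)]; R7 [hot(obj2) ∧ locked(obj2) → active(obj2)]; R8 [locked(obj2) ∧ hot(obj2) → mammal(obj2)]; R9 [locked(obj2) → stale(obj2)]; R10 [open(obj2) ∧ red(obj2) → swims(obj2)]. ⇒ new: cold(obj2), active(obj2), mammal(obj2), stale(obj2), swims(obj2).
[2] R2 [swims(obj2) ∧ cold(obj2) → penguin(obj2)]; R3 [stale(obj2) → bird(obj2)]. ⇒ new: penguin(obj2), bird(obj2).
[3] R6 [penguin(obj2) ∧ red(obj2) ∧ stale(obj2) → valid(obj2)]. ⇒ new: valid(obj2).
[4] R5 [valid(obj2) ∧ large(obj2) → blue(obj2)]. ⇒ new: blue(obj2).
blue(obj2) first appears in round 4.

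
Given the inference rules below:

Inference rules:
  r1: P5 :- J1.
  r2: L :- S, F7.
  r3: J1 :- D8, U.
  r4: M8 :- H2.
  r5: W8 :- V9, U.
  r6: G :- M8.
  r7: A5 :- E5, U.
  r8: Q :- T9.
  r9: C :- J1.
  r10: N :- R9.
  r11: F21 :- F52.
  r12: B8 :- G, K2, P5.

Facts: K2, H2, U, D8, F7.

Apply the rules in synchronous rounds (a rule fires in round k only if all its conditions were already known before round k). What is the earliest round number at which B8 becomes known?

3

Round 1: r3 [J1 :- D8, U.]; r4 [M8 :- H2.]. New: J1, M8.
Round 2: r1 [P5 :- J1.]; r6 [G :- M8.]; r9 [C :- J1.]. New: P5, G, C.
Round 3: r12 [B8 :- G, K2, P5.]. New: B8.
B8 first appears in round 3.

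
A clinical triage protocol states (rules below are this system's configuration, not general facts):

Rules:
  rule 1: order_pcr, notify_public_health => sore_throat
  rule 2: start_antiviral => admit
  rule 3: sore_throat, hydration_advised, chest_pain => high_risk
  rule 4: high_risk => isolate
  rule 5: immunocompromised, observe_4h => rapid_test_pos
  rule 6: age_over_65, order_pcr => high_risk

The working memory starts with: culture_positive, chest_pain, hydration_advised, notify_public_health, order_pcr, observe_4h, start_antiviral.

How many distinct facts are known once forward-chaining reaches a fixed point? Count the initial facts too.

11

Round 1 fires rule 1, rule 2, giving sore_throat, admit.
Round 2 fires rule 3, giving high_risk.
Round 3 fires rule 4, giving isolate.
Closure: {admit, chest_pain, culture_positive, high_risk, hydration_advised, isolate, notify_public_health, observe_4h, order_pcr, sore_throat, start_antiviral} — 11 facts.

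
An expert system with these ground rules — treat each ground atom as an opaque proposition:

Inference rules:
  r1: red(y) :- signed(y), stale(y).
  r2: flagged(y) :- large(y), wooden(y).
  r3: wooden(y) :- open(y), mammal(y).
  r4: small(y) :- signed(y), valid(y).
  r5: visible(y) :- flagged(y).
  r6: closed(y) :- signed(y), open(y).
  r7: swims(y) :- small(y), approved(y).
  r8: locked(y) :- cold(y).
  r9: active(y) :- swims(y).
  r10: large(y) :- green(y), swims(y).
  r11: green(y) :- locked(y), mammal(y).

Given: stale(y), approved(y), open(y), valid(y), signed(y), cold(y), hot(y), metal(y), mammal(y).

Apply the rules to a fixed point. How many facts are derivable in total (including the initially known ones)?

Round 1 fires r1, r3, r4, r6, r8, giving red(y), wooden(y), small(y), closed(y), locked(y).
Round 2 fires r7, r11, giving swims(y), green(y).
Round 3 fires r9, r10, giving active(y), large(y).
Round 4 fires r2, giving flagged(y).
Round 5 fires r5, giving visible(y).
Closure: {active(y), approved(y), closed(y), cold(y), flagged(y), green(y), hot(y), large(y), locked(y), mammal(y), metal(y), open(y), red(y), signed(y), small(y), stale(y), swims(y), valid(y), visible(y), wooden(y)} — 20 facts.

20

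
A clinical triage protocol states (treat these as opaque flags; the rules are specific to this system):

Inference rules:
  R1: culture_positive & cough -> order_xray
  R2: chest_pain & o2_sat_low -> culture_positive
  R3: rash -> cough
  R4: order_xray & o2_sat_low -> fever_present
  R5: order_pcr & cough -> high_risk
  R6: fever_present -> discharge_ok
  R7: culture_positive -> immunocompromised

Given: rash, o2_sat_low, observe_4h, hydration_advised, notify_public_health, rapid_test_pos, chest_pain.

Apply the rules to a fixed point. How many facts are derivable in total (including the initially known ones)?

Round 1: R2 [chest_pain & o2_sat_low -> culture_positive]; R3 [rash -> cough]. New: culture_positive, cough.
Round 2: R1 [culture_positive & cough -> order_xray]; R7 [culture_positive -> immunocompromised]. New: order_xray, immunocompromised.
Round 3: R4 [order_xray & o2_sat_low -> fever_present]. New: fever_present.
Round 4: R6 [fever_present -> discharge_ok]. New: discharge_ok.
Closure: {chest_pain, cough, culture_positive, discharge_ok, fever_present, hydration_advised, immunocompromised, notify_public_health, o2_sat_low, observe_4h, order_xray, rapid_test_pos, rash} — 13 facts.

13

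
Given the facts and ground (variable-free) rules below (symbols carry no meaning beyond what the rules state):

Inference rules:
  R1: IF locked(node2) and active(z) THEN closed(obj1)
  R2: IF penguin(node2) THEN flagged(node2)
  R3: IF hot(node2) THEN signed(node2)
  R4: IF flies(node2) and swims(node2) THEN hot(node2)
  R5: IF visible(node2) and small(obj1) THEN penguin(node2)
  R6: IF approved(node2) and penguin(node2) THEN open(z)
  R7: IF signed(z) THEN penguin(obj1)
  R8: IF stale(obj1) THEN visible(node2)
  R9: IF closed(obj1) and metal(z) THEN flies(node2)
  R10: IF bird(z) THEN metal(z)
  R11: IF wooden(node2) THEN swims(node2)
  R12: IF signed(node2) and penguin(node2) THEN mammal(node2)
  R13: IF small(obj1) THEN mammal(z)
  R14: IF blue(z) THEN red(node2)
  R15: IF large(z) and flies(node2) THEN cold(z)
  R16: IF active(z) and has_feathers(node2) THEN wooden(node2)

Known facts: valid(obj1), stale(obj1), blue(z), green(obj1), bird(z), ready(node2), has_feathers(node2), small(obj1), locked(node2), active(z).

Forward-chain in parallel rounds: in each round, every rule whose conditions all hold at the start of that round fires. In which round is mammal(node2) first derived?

[1] R1 [IF locked(node2) and active(z) THEN closed(obj1)]; R8 [IF stale(obj1) THEN visible(node2)]; R10 [IF bird(z) THEN metal(z)]; R13 [IF small(obj1) THEN mammal(z)]; R14 [IF blue(z) THEN red(node2)]; R16 [IF active(z) and has_feathers(node2) THEN wooden(node2)]. ⇒ new: closed(obj1), visible(node2), metal(z), mammal(z), red(node2), wooden(node2).
[2] R5 [IF visible(node2) and small(obj1) THEN penguin(node2)]; R9 [IF closed(obj1) and metal(z) THEN flies(node2)]; R11 [IF wooden(node2) THEN swims(node2)]. ⇒ new: penguin(node2), flies(node2), swims(node2).
[3] R2 [IF penguin(node2) THEN flagged(node2)]; R4 [IF flies(node2) and swims(node2) THEN hot(node2)]. ⇒ new: flagged(node2), hot(node2).
[4] R3 [IF hot(node2) THEN signed(node2)]. ⇒ new: signed(node2).
[5] R12 [IF signed(node2) and penguin(node2) THEN mammal(node2)]. ⇒ new: mammal(node2).
mammal(node2) first appears in round 5.

5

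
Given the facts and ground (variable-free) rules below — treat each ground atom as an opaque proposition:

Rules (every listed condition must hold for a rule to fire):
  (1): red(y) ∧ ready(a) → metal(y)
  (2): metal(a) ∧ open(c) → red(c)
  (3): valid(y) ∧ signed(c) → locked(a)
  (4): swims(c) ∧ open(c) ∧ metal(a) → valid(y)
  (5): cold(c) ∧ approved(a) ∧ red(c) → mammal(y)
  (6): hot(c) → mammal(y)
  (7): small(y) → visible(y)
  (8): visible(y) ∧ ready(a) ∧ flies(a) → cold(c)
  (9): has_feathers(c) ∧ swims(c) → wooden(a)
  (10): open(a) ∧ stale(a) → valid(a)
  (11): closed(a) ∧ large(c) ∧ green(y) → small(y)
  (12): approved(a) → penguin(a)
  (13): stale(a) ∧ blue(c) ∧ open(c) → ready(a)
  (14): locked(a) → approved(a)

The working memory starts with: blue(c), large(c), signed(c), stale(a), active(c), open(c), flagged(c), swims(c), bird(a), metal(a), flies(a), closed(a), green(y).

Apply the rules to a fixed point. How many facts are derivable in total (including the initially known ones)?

Round 1: (2) [metal(a) ∧ open(c) → red(c)]; (4) [swims(c) ∧ open(c) ∧ metal(a) → valid(y)]; (11) [closed(a) ∧ large(c) ∧ green(y) → small(y)]; (13) [stale(a) ∧ blue(c) ∧ open(c) → ready(a)]. Adds red(c), valid(y), small(y), ready(a).
Round 2: (3) [valid(y) ∧ signed(c) → locked(a)]; (7) [small(y) → visible(y)]. Adds locked(a), visible(y).
Round 3: (8) [visible(y) ∧ ready(a) ∧ flies(a) → cold(c)]; (14) [locked(a) → approved(a)]. Adds cold(c), approved(a).
Round 4: (5) [cold(c) ∧ approved(a) ∧ red(c) → mammal(y)]; (12) [approved(a) → penguin(a)]. Adds mammal(y), penguin(a).
Closure: {active(c), approved(a), bird(a), blue(c), closed(a), cold(c), flagged(c), flies(a), green(y), large(c), locked(a), mammal(y), metal(a), open(c), penguin(a), ready(a), red(c), signed(c), small(y), stale(a), swims(c), valid(y), visible(y)} — 23 facts.

23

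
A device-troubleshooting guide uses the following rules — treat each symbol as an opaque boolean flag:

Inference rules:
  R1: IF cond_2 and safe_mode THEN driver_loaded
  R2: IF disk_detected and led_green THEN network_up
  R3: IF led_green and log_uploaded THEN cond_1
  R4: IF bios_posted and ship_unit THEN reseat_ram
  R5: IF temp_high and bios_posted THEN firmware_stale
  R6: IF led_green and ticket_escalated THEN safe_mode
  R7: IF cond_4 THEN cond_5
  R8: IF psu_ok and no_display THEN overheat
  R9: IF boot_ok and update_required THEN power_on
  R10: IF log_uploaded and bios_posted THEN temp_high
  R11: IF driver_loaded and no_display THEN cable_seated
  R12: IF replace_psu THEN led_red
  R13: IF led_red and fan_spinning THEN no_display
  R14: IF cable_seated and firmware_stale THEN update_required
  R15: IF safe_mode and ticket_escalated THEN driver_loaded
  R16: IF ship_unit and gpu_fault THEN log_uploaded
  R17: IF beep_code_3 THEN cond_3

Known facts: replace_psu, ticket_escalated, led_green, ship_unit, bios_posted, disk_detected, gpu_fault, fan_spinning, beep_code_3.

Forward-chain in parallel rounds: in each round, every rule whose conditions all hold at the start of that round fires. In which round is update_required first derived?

Round 1 fires R2, R4, R6, R12, R16, R17, giving network_up, reseat_ram, safe_mode, led_red, log_uploaded, cond_3.
Round 2 fires R3, R10, R13, R15, giving cond_1, temp_high, no_display, driver_loaded.
Round 3 fires R5, R11, giving firmware_stale, cable_seated.
Round 4 fires R14, giving update_required.
update_required first appears in round 4.

4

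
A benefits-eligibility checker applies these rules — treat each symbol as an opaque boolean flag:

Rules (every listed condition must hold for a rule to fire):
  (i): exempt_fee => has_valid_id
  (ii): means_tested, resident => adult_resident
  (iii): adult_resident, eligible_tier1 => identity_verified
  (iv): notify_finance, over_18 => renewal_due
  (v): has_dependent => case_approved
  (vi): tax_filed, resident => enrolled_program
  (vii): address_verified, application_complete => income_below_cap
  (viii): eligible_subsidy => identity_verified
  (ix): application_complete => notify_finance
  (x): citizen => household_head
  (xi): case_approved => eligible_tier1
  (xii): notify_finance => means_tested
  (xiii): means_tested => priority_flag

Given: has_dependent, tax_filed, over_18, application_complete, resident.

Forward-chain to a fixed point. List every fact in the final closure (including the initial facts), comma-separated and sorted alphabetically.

Round 1: (v) [has_dependent => case_approved]; (vi) [tax_filed, resident => enrolled_program]; (ix) [application_complete => notify_finance]. New: case_approved, enrolled_program, notify_finance.
Round 2: (iv) [notify_finance, over_18 => renewal_due]; (xi) [case_approved => eligible_tier1]; (xii) [notify_finance => means_tested]. New: renewal_due, eligible_tier1, means_tested.
Round 3: (ii) [means_tested, resident => adult_resident]; (xiii) [means_tested => priority_flag]. New: adult_resident, priority_flag.
Round 4: (iii) [adult_resident, eligible_tier1 => identity_verified]. New: identity_verified.

adult_resident, application_complete, case_approved, eligible_tier1, enrolled_program, has_dependent, identity_verified, means_tested, notify_finance, over_18, priority_flag, renewal_due, resident, tax_filed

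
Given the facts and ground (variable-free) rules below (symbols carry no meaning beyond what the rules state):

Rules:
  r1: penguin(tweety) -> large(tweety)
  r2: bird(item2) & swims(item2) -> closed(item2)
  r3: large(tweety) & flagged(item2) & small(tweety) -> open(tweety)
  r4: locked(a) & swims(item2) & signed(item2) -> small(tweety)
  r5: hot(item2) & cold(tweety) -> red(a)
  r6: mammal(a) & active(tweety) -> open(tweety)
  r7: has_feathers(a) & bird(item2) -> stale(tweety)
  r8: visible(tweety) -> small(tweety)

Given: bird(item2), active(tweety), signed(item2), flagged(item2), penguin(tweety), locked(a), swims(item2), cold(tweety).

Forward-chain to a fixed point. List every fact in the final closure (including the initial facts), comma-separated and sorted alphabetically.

active(tweety), bird(item2), closed(item2), cold(tweety), flagged(item2), large(tweety), locked(a), open(tweety), penguin(tweety), signed(item2), small(tweety), swims(item2)

Round 1 — r1, r2, r4, derive large(tweety), closed(item2), small(tweety).
Round 2 — r3, derive open(tweety).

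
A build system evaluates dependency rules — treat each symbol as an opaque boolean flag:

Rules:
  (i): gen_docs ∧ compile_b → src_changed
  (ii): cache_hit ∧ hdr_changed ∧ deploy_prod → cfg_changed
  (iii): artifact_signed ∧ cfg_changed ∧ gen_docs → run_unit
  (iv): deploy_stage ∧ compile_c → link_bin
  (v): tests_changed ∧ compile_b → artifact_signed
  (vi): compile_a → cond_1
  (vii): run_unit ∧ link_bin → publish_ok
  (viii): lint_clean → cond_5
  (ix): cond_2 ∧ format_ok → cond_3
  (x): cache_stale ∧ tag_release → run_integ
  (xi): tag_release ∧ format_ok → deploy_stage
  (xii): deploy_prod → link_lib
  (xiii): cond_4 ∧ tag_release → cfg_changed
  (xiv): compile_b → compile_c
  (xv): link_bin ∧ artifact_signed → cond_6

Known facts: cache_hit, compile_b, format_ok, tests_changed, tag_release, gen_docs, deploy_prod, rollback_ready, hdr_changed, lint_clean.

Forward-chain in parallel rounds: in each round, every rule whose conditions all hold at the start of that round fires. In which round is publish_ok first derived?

3

Round 1 fires (i), (ii), (v), (viii), (xi), (xii), (xiv), giving src_changed, cfg_changed, artifact_signed, cond_5, deploy_stage, link_lib, compile_c.
Round 2 fires (iii), (iv), giving run_unit, link_bin.
Round 3 fires (vii), (xv), giving publish_ok, cond_6.
publish_ok first appears in round 3.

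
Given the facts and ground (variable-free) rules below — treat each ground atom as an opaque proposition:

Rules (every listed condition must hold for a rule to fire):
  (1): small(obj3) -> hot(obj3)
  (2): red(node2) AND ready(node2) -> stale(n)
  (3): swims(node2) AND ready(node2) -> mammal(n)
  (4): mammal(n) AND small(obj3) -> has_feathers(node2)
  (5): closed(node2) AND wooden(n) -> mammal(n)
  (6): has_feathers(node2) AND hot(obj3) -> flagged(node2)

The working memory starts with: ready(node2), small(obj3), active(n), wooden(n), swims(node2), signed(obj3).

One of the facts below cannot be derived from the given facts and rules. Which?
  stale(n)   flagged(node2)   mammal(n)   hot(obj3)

Round 1: (1) [small(obj3) -> hot(obj3)]; (3) [swims(node2) AND ready(node2) -> mammal(n)]. New: hot(obj3), mammal(n).
Round 2: (4) [mammal(n) AND small(obj3) -> has_feathers(node2)]. New: has_feathers(node2).
Round 3: (6) [has_feathers(node2) AND hot(obj3) -> flagged(node2)]. New: flagged(node2).
Derived: hot(obj3) (round 1), flagged(node2) (round 3), mammal(n) (round 1). stale(n) never appears in any round.

stale(n)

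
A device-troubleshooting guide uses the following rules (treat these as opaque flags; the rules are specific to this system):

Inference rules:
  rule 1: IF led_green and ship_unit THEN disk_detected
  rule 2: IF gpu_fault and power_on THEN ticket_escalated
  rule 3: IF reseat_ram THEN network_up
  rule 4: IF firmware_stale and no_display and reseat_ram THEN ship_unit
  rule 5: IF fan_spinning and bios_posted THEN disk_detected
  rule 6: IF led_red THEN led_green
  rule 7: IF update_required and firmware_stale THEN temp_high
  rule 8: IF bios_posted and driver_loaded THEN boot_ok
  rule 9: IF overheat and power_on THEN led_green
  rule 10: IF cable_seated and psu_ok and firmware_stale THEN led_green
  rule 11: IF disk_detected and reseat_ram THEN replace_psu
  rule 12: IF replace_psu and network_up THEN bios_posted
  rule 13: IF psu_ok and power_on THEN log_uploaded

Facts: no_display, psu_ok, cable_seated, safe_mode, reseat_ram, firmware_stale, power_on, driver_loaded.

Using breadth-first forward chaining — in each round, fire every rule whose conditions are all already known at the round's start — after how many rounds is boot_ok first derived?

Round 1 — rule 3, rule 4, rule 10, rule 13, derive network_up, ship_unit, led_green, log_uploaded.
Round 2 — rule 1, derive disk_detected.
Round 3 — rule 11, derive replace_psu.
Round 4 — rule 12, derive bios_posted.
Round 5 — rule 8, derive boot_ok.
boot_ok first appears in round 5.

5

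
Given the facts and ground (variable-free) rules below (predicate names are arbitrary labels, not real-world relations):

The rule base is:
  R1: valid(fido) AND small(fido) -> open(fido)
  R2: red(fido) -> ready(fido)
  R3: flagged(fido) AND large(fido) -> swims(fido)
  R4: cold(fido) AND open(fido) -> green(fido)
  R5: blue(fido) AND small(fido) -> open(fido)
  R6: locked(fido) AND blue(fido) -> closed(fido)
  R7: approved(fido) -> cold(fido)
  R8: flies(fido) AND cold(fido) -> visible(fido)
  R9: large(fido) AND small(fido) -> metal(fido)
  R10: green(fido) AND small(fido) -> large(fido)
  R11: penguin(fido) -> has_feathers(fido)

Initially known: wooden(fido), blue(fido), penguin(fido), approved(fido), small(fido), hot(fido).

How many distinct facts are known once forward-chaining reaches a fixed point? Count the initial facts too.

Round 1 fires R5, R7, R11, giving open(fido), cold(fido), has_feathers(fido).
Round 2 fires R4, giving green(fido).
Round 3 fires R10, giving large(fido).
Round 4 fires R9, giving metal(fido).
Closure: {approved(fido), blue(fido), cold(fido), green(fido), has_feathers(fido), hot(fido), large(fido), metal(fido), open(fido), penguin(fido), small(fido), wooden(fido)} — 12 facts.

12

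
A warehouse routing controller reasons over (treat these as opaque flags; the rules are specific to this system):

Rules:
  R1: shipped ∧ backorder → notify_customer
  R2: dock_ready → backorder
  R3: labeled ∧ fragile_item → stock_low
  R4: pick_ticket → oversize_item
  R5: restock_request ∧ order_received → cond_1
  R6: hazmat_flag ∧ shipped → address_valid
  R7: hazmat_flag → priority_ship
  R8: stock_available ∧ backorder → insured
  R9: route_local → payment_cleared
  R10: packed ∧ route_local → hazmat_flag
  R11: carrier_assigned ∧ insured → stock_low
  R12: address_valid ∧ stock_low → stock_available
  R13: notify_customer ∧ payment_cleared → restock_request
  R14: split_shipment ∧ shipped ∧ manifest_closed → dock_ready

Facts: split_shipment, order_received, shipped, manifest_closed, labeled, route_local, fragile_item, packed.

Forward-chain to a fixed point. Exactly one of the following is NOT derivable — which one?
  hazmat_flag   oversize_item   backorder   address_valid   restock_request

Round 1: R3 [labeled ∧ fragile_item → stock_low]; R9 [route_local → payment_cleared]; R10 [packed ∧ route_local → hazmat_flag]; R14 [split_shipment ∧ shipped ∧ manifest_closed → dock_ready]. New: stock_low, payment_cleared, hazmat_flag, dock_ready.
Round 2: R2 [dock_ready → backorder]; R6 [hazmat_flag ∧ shipped → address_valid]; R7 [hazmat_flag → priority_ship]. New: backorder, address_valid, priority_ship.
Round 3: R1 [shipped ∧ backorder → notify_customer]; R12 [address_valid ∧ stock_low → stock_available]. New: notify_customer, stock_available.
Round 4: R8 [stock_available ∧ backorder → insured]; R13 [notify_customer ∧ payment_cleared → restock_request]. New: insured, restock_request.
Round 5: R5 [restock_request ∧ order_received → cond_1]. New: cond_1.
Derived: backorder (round 2), address_valid (round 2), restock_request (round 4), hazmat_flag (round 1). oversize_item never appears in any round.

oversize_item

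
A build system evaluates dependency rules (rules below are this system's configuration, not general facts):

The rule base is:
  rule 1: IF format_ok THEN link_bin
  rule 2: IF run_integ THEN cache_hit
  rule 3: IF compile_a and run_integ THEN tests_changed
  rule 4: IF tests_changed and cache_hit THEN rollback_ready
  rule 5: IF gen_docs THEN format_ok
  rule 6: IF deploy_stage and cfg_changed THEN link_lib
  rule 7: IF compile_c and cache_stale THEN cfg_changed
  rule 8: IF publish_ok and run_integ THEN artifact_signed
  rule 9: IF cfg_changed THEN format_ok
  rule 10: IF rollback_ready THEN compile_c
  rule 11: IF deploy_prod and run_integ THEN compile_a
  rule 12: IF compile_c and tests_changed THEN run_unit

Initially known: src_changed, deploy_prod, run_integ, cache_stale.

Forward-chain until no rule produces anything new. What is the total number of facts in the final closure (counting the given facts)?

Round 1: rule 2 [IF run_integ THEN cache_hit]; rule 11 [IF deploy_prod and run_integ THEN compile_a]. Adds cache_hit, compile_a.
Round 2: rule 3 [IF compile_a and run_integ THEN tests_changed]. Adds tests_changed.
Round 3: rule 4 [IF tests_changed and cache_hit THEN rollback_ready]. Adds rollback_ready.
Round 4: rule 10 [IF rollback_ready THEN compile_c]. Adds compile_c.
Round 5: rule 7 [IF compile_c and cache_stale THEN cfg_changed]; rule 12 [IF compile_c and tests_changed THEN run_unit]. Adds cfg_changed, run_unit.
Round 6: rule 9 [IF cfg_changed THEN format_ok]. Adds format_ok.
Round 7: rule 1 [IF format_ok THEN link_bin]. Adds link_bin.
Closure: {cache_hit, cache_stale, cfg_changed, compile_a, compile_c, deploy_prod, format_ok, link_bin, rollback_ready, run_integ, run_unit, src_changed, tests_changed} — 13 facts.

13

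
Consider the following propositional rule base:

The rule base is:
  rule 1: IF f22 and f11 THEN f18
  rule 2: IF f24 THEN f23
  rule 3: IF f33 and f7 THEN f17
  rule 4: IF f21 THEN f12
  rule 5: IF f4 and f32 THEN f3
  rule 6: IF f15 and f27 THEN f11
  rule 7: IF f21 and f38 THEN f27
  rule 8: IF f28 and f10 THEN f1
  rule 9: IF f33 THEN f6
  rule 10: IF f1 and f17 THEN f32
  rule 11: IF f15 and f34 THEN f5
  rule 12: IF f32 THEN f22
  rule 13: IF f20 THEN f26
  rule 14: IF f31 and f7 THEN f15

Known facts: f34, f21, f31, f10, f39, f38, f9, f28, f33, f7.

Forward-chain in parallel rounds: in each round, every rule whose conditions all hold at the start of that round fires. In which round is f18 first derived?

Round 1 — rule 3, rule 4, rule 7, rule 8, rule 9, rule 14, derive f17, f12, f27, f1, f6, f15.
Round 2 — rule 6, rule 10, rule 11, derive f11, f32, f5.
Round 3 — rule 12, derive f22.
Round 4 — rule 1, derive f18.
f18 first appears in round 4.

4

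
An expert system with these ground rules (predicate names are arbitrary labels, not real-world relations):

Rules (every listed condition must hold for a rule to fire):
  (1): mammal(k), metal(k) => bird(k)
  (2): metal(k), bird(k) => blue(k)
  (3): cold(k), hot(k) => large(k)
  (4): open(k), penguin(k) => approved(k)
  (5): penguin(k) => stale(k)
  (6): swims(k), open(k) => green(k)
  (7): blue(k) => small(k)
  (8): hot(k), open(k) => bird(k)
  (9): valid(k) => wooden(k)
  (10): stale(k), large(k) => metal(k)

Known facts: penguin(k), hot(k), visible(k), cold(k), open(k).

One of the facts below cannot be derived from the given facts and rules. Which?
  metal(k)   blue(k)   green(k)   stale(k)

Round 1 — (3), (4), (5), (8), derive large(k), approved(k), stale(k), bird(k).
Round 2 — (10), derive metal(k).
Round 3 — (2), derive blue(k).
Round 4 — (7), derive small(k).
Derived: metal(k) (round 2), blue(k) (round 3), stale(k) (round 1). green(k) never appears in any round.

green(k)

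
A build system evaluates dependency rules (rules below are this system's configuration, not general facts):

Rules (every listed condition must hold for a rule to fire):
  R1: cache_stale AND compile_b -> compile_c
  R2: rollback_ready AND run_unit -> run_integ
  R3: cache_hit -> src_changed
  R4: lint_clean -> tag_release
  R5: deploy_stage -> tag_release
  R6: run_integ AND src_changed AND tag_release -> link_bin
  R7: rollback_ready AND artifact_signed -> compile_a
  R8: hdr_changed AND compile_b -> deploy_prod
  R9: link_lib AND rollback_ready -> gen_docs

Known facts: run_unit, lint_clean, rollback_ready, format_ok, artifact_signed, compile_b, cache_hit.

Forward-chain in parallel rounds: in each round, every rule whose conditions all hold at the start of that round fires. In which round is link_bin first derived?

Round 1 fires R2, R3, R4, R7, giving run_integ, src_changed, tag_release, compile_a.
Round 2 fires R6, giving link_bin.
link_bin first appears in round 2.

2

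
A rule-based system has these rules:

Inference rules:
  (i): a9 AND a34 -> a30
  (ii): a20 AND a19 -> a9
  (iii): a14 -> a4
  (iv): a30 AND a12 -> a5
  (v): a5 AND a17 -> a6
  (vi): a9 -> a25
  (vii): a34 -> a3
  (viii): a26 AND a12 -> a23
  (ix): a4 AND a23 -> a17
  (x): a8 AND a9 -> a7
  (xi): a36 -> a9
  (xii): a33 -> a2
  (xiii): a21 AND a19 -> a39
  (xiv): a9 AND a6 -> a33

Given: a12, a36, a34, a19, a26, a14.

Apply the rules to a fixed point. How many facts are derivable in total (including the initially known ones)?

17

[1] (iii) [a14 -> a4]; (vii) [a34 -> a3]; (viii) [a26 AND a12 -> a23]; (xi) [a36 -> a9]. ⇒ new: a4, a3, a23, a9.
[2] (i) [a9 AND a34 -> a30]; (vi) [a9 -> a25]; (ix) [a4 AND a23 -> a17]. ⇒ new: a30, a25, a17.
[3] (iv) [a30 AND a12 -> a5]. ⇒ new: a5.
[4] (v) [a5 AND a17 -> a6]. ⇒ new: a6.
[5] (xiv) [a9 AND a6 -> a33]. ⇒ new: a33.
[6] (xii) [a33 -> a2]. ⇒ new: a2.
Closure: {a12, a14, a17, a19, a2, a23, a25, a26, a3, a30, a33, a34, a36, a4, a5, a6, a9} — 17 facts.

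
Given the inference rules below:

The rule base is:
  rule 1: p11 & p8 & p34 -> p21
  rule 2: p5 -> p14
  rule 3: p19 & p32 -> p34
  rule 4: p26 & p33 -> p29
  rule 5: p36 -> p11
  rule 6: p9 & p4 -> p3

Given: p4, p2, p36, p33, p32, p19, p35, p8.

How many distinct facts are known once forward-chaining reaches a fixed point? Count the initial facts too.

Round 1: rule 3 [p19 & p32 -> p34]; rule 5 [p36 -> p11]. New: p34, p11.
Round 2: rule 1 [p11 & p8 & p34 -> p21]. New: p21.
Closure: {p11, p19, p2, p21, p32, p33, p34, p35, p36, p4, p8} — 11 facts.

11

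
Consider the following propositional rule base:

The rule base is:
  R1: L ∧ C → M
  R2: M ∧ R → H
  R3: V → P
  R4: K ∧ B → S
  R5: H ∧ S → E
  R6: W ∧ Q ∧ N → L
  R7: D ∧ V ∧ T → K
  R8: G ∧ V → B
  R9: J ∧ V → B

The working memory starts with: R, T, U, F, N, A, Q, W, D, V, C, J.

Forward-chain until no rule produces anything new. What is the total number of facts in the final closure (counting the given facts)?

[1] R3 [V → P]; R6 [W ∧ Q ∧ N → L]; R7 [D ∧ V ∧ T → K]; R9 [J ∧ V → B]. ⇒ new: P, L, K, B.
[2] R1 [L ∧ C → M]; R4 [K ∧ B → S]. ⇒ new: M, S.
[3] R2 [M ∧ R → H]. ⇒ new: H.
[4] R5 [H ∧ S → E]. ⇒ new: E.
Closure: {A, B, C, D, E, F, H, J, K, L, M, N, P, Q, R, S, T, U, V, W} — 20 facts.

20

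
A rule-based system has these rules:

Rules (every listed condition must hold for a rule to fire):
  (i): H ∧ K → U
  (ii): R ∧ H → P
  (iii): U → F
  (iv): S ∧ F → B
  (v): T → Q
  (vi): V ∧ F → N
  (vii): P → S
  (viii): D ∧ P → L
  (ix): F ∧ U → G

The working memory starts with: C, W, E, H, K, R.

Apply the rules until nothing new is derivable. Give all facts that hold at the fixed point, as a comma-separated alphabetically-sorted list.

Round 1: (i) [H ∧ K → U]; (ii) [R ∧ H → P]. Adds U, P.
Round 2: (iii) [U → F]; (vii) [P → S]. Adds F, S.
Round 3: (iv) [S ∧ F → B]; (ix) [F ∧ U → G]. Adds B, G.

B, C, E, F, G, H, K, P, R, S, U, W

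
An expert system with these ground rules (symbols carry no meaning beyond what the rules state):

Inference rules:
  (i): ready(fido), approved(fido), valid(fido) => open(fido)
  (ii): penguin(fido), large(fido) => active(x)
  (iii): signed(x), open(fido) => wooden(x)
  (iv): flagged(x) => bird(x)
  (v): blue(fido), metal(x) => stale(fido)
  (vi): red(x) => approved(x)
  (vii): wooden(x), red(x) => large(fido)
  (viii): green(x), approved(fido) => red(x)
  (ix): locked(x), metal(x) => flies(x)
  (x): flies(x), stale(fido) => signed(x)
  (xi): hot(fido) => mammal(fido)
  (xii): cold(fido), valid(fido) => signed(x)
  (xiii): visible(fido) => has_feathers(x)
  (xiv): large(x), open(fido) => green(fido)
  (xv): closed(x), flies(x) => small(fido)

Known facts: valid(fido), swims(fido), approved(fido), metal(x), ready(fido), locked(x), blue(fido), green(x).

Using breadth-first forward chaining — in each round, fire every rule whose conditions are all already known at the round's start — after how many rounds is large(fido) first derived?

4

Round 1 — (i), (v), (viii), (ix), derive open(fido), stale(fido), red(x), flies(x).
Round 2 — (vi), (x), derive approved(x), signed(x).
Round 3 — (iii), derive wooden(x).
Round 4 — (vii), derive large(fido).
large(fido) first appears in round 4.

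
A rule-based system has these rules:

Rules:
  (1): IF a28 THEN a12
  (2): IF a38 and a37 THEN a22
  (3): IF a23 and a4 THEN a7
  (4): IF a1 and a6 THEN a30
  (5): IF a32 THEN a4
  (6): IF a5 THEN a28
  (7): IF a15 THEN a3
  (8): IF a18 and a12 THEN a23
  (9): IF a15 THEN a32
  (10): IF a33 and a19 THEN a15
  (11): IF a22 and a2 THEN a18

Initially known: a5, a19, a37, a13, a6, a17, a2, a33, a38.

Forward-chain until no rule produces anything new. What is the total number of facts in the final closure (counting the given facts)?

Round 1: (2) [IF a38 and a37 THEN a22]; (6) [IF a5 THEN a28]; (10) [IF a33 and a19 THEN a15]. Adds a22, a28, a15.
Round 2: (1) [IF a28 THEN a12]; (7) [IF a15 THEN a3]; (9) [IF a15 THEN a32]; (11) [IF a22 and a2 THEN a18]. Adds a12, a3, a32, a18.
Round 3: (5) [IF a32 THEN a4]; (8) [IF a18 and a12 THEN a23]. Adds a4, a23.
Round 4: (3) [IF a23 and a4 THEN a7]. Adds a7.
Closure: {a12, a13, a15, a17, a18, a19, a2, a22, a23, a28, a3, a32, a33, a37, a38, a4, a5, a6, a7} — 19 facts.

19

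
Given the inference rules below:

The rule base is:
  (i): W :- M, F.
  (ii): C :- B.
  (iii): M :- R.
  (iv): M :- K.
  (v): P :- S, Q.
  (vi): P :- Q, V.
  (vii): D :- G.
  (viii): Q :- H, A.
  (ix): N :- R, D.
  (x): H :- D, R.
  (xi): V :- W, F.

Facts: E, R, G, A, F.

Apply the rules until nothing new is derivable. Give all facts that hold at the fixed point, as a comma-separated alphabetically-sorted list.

[1] (iii) [M :- R.]; (vii) [D :- G.]. ⇒ new: M, D.
[2] (i) [W :- M, F.]; (ix) [N :- R, D.]; (x) [H :- D, R.]. ⇒ new: W, N, H.
[3] (viii) [Q :- H, A.]; (xi) [V :- W, F.]. ⇒ new: Q, V.
[4] (vi) [P :- Q, V.]. ⇒ new: P.

A, D, E, F, G, H, M, N, P, Q, R, V, W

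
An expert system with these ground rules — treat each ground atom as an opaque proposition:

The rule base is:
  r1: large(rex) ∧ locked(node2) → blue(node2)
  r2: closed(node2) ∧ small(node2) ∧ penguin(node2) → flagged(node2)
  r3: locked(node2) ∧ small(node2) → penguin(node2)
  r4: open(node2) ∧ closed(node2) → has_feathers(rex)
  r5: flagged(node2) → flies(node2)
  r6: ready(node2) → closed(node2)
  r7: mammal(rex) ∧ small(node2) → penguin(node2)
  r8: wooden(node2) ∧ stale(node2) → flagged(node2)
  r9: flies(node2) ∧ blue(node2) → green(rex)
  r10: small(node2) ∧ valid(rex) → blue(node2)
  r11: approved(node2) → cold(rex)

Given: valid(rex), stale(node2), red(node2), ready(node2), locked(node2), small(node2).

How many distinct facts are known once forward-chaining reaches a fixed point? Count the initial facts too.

12

Round 1: r3 [locked(node2) ∧ small(node2) → penguin(node2)]; r6 [ready(node2) → closed(node2)]; r10 [small(node2) ∧ valid(rex) → blue(node2)]. New: penguin(node2), closed(node2), blue(node2).
Round 2: r2 [closed(node2) ∧ small(node2) ∧ penguin(node2) → flagged(node2)]. New: flagged(node2).
Round 3: r5 [flagged(node2) → flies(node2)]. New: flies(node2).
Round 4: r9 [flies(node2) ∧ blue(node2) → green(rex)]. New: green(rex).
Closure: {blue(node2), closed(node2), flagged(node2), flies(node2), green(rex), locked(node2), penguin(node2), ready(node2), red(node2), small(node2), stale(node2), valid(rex)} — 12 facts.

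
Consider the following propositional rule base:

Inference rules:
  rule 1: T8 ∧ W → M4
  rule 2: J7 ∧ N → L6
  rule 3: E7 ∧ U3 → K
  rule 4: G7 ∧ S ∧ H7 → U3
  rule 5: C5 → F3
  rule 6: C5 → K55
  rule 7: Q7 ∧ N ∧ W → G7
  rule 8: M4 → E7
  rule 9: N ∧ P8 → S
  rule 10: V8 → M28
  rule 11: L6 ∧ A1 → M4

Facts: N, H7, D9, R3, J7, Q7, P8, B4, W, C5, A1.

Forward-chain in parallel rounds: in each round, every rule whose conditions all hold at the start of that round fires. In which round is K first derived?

4

[1] rule 2 [J7 ∧ N → L6]; rule 5 [C5 → F3]; rule 6 [C5 → K55]; rule 7 [Q7 ∧ N ∧ W → G7]; rule 9 [N ∧ P8 → S]. ⇒ new: L6, F3, K55, G7, S.
[2] rule 4 [G7 ∧ S ∧ H7 → U3]; rule 11 [L6 ∧ A1 → M4]. ⇒ new: U3, M4.
[3] rule 8 [M4 → E7]. ⇒ new: E7.
[4] rule 3 [E7 ∧ U3 → K]. ⇒ new: K.
K first appears in round 4.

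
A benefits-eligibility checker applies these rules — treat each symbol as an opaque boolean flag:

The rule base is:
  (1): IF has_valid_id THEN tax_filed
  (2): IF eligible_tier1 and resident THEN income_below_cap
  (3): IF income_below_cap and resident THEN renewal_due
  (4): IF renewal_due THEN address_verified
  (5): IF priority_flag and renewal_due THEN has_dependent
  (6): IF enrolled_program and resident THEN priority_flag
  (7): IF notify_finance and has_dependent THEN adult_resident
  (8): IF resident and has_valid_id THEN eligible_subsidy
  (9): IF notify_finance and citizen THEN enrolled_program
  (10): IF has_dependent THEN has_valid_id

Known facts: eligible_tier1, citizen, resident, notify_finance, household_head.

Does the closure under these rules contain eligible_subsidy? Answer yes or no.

Round 1: (2) [IF eligible_tier1 and resident THEN income_below_cap]; (9) [IF notify_finance and citizen THEN enrolled_program]. New: income_below_cap, enrolled_program.
Round 2: (3) [IF income_below_cap and resident THEN renewal_due]; (6) [IF enrolled_program and resident THEN priority_flag]. New: renewal_due, priority_flag.
Round 3: (4) [IF renewal_due THEN address_verified]; (5) [IF priority_flag and renewal_due THEN has_dependent]. New: address_verified, has_dependent.
Round 4: (7) [IF notify_finance and has_dependent THEN adult_resident]; (10) [IF has_dependent THEN has_valid_id]. New: adult_resident, has_valid_id.
Round 5: (1) [IF has_valid_id THEN tax_filed]; (8) [IF resident and has_valid_id THEN eligible_subsidy]. New: tax_filed, eligible_subsidy.
eligible_subsidy appears in round 5, so it is derivable.

yes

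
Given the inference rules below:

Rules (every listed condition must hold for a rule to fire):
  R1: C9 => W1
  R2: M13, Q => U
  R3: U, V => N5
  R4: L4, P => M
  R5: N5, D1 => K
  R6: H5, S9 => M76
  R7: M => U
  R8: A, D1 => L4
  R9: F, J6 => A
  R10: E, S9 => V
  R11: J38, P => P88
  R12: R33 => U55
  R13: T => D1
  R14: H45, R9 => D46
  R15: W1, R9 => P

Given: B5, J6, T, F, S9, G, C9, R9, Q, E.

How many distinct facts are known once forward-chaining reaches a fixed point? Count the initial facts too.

20

Round 1: R1 [C9 => W1]; R9 [F, J6 => A]; R10 [E, S9 => V]; R13 [T => D1]. New: W1, A, V, D1.
Round 2: R8 [A, D1 => L4]; R15 [W1, R9 => P]. New: L4, P.
Round 3: R4 [L4, P => M]. New: M.
Round 4: R7 [M => U]. New: U.
Round 5: R3 [U, V => N5]. New: N5.
Round 6: R5 [N5, D1 => K]. New: K.
Closure: {A, B5, C9, D1, E, F, G, J6, K, L4, M, N5, P, Q, R9, S9, T, U, V, W1} — 20 facts.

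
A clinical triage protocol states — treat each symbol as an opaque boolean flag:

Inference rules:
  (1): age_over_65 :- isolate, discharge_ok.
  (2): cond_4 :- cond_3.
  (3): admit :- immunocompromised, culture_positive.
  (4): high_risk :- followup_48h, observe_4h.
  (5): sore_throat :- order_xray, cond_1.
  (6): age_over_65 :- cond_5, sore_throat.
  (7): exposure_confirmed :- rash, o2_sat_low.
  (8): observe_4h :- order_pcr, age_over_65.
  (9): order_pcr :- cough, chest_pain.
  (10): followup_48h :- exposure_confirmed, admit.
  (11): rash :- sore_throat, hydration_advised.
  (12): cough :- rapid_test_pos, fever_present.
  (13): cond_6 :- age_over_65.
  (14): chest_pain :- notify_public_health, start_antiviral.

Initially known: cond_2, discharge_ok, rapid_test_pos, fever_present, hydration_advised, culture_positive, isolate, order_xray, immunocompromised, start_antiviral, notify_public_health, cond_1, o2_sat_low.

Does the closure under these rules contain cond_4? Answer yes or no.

Round 1: (1) [age_over_65 :- isolate, discharge_ok.]; (3) [admit :- immunocompromised, culture_positive.]; (5) [sore_throat :- order_xray, cond_1.]; (12) [cough :- rapid_test_pos, fever_present.]; (14) [chest_pain :- notify_public_health, start_antiviral.]. Adds age_over_65, admit, sore_throat, cough, chest_pain.
Round 2: (9) [order_pcr :- cough, chest_pain.]; (11) [rash :- sore_throat, hydration_advised.]; (13) [cond_6 :- age_over_65.]. Adds order_pcr, rash, cond_6.
Round 3: (7) [exposure_confirmed :- rash, o2_sat_low.]; (8) [observe_4h :- order_pcr, age_over_65.]. Adds exposure_confirmed, observe_4h.
Round 4: (10) [followup_48h :- exposure_confirmed, admit.]. Adds followup_48h.
Round 5: (4) [high_risk :- followup_48h, observe_4h.]. Adds high_risk.
Fixed point reached. cond_4 is concluded only by (2); (2) needs cond_3 (never derived).

no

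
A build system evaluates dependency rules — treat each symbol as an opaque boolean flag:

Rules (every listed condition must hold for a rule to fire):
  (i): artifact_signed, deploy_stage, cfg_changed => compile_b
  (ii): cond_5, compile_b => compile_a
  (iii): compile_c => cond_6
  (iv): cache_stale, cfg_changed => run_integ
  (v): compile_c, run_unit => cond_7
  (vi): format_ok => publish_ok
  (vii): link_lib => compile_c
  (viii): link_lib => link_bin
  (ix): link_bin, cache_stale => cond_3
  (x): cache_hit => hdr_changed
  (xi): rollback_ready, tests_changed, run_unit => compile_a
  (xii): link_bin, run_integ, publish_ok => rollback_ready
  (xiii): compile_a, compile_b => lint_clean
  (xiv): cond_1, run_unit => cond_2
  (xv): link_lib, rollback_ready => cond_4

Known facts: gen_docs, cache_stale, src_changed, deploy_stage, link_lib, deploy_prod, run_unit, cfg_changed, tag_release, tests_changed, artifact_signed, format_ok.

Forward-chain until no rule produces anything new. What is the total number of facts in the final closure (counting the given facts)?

24

Round 1: (i) [artifact_signed, deploy_stage, cfg_changed => compile_b]; (iv) [cache_stale, cfg_changed => run_integ]; (vi) [format_ok => publish_ok]; (vii) [link_lib => compile_c]; (viii) [link_lib => link_bin]. New: compile_b, run_integ, publish_ok, compile_c, link_bin.
Round 2: (iii) [compile_c => cond_6]; (v) [compile_c, run_unit => cond_7]; (ix) [link_bin, cache_stale => cond_3]; (xii) [link_bin, run_integ, publish_ok => rollback_ready]. New: cond_6, cond_7, cond_3, rollback_ready.
Round 3: (xi) [rollback_ready, tests_changed, run_unit => compile_a]; (xv) [link_lib, rollback_ready => cond_4]. New: compile_a, cond_4.
Round 4: (xiii) [compile_a, compile_b => lint_clean]. New: lint_clean.
Closure: {artifact_signed, cache_stale, cfg_changed, compile_a, compile_b, compile_c, cond_3, cond_4, cond_6, cond_7, deploy_prod, deploy_stage, format_ok, gen_docs, link_bin, link_lib, lint_clean, publish_ok, rollback_ready, run_integ, run_unit, src_changed, tag_release, tests_changed} — 24 facts.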